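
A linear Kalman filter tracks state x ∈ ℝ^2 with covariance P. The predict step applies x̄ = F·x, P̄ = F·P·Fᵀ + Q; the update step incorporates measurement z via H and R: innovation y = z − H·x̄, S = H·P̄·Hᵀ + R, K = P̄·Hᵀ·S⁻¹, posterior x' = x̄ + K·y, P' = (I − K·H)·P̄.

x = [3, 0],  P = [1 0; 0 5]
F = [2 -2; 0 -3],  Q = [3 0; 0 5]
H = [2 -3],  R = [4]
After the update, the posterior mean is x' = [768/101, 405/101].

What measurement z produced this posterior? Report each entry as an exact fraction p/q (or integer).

z = [3]

x̄ = F·x = [6, 0]
P̄ = F·P·Fᵀ + Q = [27 30; 30 50]
S = H·P̄·Hᵀ + R = [202]
K = P̄·Hᵀ·S⁻¹ = [-18/101; -45/101]
x' − x̄ = [162/101, 405/101] = K·y
y = (KᵀK)⁻¹·Kᵀ·(x' − x̄) = [-9]
z = y + H·x̄ = [-9] + [12] = [3]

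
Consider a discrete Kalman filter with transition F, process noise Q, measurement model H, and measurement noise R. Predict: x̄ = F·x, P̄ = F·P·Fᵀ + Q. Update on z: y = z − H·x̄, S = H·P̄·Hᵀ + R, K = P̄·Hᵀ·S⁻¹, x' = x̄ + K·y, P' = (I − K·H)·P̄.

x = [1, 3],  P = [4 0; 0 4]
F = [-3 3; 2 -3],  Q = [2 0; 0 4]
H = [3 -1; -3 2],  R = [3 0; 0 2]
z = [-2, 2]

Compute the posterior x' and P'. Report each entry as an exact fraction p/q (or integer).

x' = [-1422/1487, -809/1487]
P' = [2015/2974 1587/1487; 1587/1487 3102/1487]

x̄ = F·x = [6, -7]
P̄ = F·P·Fᵀ + Q = [74 -60; -60 56]
y = z − H·x̄ = [-27, 34]
S = H·P̄·Hᵀ + R = [1085 -1318; -1318 1612]
K = P̄·Hᵀ·S⁻¹ = [957/2974 303/5948; 553/1487 1443/2974]
x' = x̄ + K·y = [-1422/1487, -809/1487]
P' = (I − K·H)·P̄ = [2015/2974 1587/1487; 1587/1487 3102/1487]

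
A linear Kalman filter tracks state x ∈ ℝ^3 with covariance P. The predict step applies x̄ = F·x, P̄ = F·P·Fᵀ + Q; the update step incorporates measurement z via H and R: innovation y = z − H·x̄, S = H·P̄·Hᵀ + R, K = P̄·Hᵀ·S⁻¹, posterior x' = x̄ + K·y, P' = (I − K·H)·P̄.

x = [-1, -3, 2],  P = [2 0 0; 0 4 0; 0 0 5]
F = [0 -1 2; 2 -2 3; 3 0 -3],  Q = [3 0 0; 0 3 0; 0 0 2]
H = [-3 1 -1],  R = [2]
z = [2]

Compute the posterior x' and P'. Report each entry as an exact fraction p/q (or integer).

x' = [57/10, 91/10, -49/5]
P' = [911/40 1403/40 -163/5; 1403/40 2799/40 -174/5; -163/5 -174/5 317/5]

x̄ = F·x = [7, 10, -9]
P̄ = F·P·Fᵀ + Q = [27 38 -30; 38 72 -33; -30 -33 65]
y = z − H·x̄ = [4]
S = H·P̄·Hᵀ + R = [40]
K = P̄·Hᵀ·S⁻¹ = [-13/40; -9/40; -1/5]
x' = x̄ + K·y = [57/10, 91/10, -49/5]
P' = (I − K·H)·P̄ = [911/40 1403/40 -163/5; 1403/40 2799/40 -174/5; -163/5 -174/5 317/5]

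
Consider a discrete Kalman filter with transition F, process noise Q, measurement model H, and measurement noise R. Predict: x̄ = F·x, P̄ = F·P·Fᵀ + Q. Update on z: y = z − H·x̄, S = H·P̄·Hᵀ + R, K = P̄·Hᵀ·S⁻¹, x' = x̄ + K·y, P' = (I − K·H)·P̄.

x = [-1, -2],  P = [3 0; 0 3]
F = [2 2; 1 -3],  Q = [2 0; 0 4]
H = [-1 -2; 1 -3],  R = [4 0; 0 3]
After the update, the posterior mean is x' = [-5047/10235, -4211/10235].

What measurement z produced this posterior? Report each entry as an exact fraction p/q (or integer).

x̄ = F·x = [-6, 5]
P̄ = F·P·Fᵀ + Q = [26 -12; -12 34]
S = H·P̄·Hᵀ + R = [118 166; 166 407]
K = P̄·Hᵀ·S⁻¹ = [-5553/10235 3824/10235; -1934/10235 -2078/10235]
x' − x̄ = [56363/10235, -55386/10235] = K·y
y = (KᵀK)⁻¹·Kᵀ·(x' − x̄) = [5, 22]
z = y + H·x̄ = [5, 22] + [-4, -21] = [1, 1]

z = [1, 1]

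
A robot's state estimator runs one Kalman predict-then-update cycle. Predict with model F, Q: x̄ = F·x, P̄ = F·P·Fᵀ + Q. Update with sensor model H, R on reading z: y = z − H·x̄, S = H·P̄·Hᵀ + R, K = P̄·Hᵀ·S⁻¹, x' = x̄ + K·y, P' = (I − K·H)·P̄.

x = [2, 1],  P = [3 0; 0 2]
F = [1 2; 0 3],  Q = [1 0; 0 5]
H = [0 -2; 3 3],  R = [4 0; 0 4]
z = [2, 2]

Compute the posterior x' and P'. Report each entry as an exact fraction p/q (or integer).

x' = [976/605, -334/363]
P' = [588/605 -76/121; -76/121 256/363]

x̄ = F·x = [4, 3]
P̄ = F·P·Fᵀ + Q = [12 12; 12 23]
y = z − H·x̄ = [8, -19]
S = H·P̄·Hᵀ + R = [96 -210; -210 535]
K = P̄·Hᵀ·S⁻¹ = [38/121 156/605; -128/363 7/121]
x' = x̄ + K·y = [976/605, -334/363]
P' = (I − K·H)·P̄ = [588/605 -76/121; -76/121 256/363]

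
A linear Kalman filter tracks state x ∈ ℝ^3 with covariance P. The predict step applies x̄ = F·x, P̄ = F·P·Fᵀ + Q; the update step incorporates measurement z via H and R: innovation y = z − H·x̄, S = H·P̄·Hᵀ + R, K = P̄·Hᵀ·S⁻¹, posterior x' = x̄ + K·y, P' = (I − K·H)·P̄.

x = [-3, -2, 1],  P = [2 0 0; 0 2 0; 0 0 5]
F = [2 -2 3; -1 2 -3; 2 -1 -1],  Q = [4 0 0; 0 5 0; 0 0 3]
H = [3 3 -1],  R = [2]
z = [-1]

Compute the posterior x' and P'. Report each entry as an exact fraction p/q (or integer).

x' = [176/95, -374/95, -493/95]
P' = [5446/95 -5469/95 -123/95; -5469/95 5696/95 677/95; -123/95 677/95 1674/95]

x̄ = F·x = [1, -4, -5]
P̄ = F·P·Fᵀ + Q = [65 -57 -3; -57 60 7; -3 7 18]
y = z − H·x̄ = [3]
S = H·P̄·Hᵀ + R = [95]
K = P̄·Hᵀ·S⁻¹ = [27/95; 2/95; -6/95]
x' = x̄ + K·y = [176/95, -374/95, -493/95]
P' = (I − K·H)·P̄ = [5446/95 -5469/95 -123/95; -5469/95 5696/95 677/95; -123/95 677/95 1674/95]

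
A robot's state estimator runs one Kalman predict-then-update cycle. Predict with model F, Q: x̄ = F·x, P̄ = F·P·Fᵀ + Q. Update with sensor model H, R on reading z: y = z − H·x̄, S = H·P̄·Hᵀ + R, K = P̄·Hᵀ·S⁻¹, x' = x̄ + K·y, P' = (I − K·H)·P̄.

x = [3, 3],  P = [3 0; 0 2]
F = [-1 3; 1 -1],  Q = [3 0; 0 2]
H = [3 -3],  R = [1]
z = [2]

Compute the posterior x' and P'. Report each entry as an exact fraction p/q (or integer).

x̄ = F·x = [6, 0]
P̄ = F·P·Fᵀ + Q = [24 -9; -9 7]
y = z − H·x̄ = [-16]
S = H·P̄·Hᵀ + R = [442]
K = P̄·Hᵀ·S⁻¹ = [99/442; -24/221]
x' = x̄ + K·y = [534/221, 384/221]
P' = (I − K·H)·P̄ = [807/442 387/221; 387/221 395/221]

x' = [534/221, 384/221]
P' = [807/442 387/221; 387/221 395/221]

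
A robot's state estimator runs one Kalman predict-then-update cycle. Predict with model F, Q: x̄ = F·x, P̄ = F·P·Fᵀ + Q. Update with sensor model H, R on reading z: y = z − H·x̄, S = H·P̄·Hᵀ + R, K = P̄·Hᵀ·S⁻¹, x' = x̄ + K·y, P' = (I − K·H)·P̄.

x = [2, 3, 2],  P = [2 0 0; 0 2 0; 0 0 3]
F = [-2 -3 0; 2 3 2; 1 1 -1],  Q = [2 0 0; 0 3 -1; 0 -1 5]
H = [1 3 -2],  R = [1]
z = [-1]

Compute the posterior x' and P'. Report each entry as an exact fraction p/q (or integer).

x̄ = F·x = [-13, 17, 3]
P̄ = F·P·Fᵀ + Q = [28 -26 -10; -26 41 3; -10 3 12]
y = z − H·x̄ = [-33]
S = H·P̄·Hᵀ + R = [294]
K = P̄·Hᵀ·S⁻¹ = [-5/49; 13/42; -25/294]
x' = x̄ + K·y = [-472/49, 95/14, 569/98]
P' = (I − K·H)·P̄ = [1222/49 -117/7 -615/49; -117/7 77/6 451/42; -615/49 451/42 2903/294]

x' = [-472/49, 95/14, 569/98]
P' = [1222/49 -117/7 -615/49; -117/7 77/6 451/42; -615/49 451/42 2903/294]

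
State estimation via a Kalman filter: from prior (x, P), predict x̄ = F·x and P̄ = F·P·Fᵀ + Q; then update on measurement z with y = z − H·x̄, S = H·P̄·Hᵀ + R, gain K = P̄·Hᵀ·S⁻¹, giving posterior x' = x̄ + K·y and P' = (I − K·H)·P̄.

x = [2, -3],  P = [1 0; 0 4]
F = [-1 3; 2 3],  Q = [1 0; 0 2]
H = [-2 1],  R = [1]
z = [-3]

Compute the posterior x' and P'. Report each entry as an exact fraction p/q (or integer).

x̄ = F·x = [-11, -5]
P̄ = F·P·Fᵀ + Q = [38 34; 34 42]
y = z − H·x̄ = [-20]
S = H·P̄·Hᵀ + R = [59]
K = P̄·Hᵀ·S⁻¹ = [-42/59; -26/59]
x' = x̄ + K·y = [191/59, 225/59]
P' = (I − K·H)·P̄ = [478/59 914/59; 914/59 1802/59]

x' = [191/59, 225/59]
P' = [478/59 914/59; 914/59 1802/59]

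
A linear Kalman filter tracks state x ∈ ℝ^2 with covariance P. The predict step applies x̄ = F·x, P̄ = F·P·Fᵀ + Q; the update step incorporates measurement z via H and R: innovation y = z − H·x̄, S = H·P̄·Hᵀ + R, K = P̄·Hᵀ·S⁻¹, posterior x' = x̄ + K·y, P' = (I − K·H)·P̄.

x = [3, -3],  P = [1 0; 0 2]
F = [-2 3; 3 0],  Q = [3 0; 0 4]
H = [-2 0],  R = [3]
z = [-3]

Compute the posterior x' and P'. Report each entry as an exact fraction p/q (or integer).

x' = [105/103, 531/103]
P' = [75/103 -18/103; -18/103 1195/103]

x̄ = F·x = [-15, 9]
P̄ = F·P·Fᵀ + Q = [25 -6; -6 13]
y = z − H·x̄ = [-33]
S = H·P̄·Hᵀ + R = [103]
K = P̄·Hᵀ·S⁻¹ = [-50/103; 12/103]
x' = x̄ + K·y = [105/103, 531/103]
P' = (I − K·H)·P̄ = [75/103 -18/103; -18/103 1195/103]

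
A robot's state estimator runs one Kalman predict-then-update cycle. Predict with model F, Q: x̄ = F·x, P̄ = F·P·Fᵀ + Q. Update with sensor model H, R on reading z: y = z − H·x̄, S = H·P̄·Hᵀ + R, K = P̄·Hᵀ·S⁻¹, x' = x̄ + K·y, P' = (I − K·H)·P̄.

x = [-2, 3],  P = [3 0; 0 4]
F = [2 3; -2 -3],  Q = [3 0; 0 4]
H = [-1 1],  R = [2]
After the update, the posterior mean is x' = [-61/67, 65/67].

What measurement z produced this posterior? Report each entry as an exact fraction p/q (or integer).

z = [2]

x̄ = F·x = [5, -5]
P̄ = F·P·Fᵀ + Q = [51 -48; -48 52]
S = H·P̄·Hᵀ + R = [201]
K = P̄·Hᵀ·S⁻¹ = [-33/67; 100/201]
x' − x̄ = [-396/67, 400/67] = K·y
y = (KᵀK)⁻¹·Kᵀ·(x' − x̄) = [12]
z = y + H·x̄ = [12] + [-10] = [2]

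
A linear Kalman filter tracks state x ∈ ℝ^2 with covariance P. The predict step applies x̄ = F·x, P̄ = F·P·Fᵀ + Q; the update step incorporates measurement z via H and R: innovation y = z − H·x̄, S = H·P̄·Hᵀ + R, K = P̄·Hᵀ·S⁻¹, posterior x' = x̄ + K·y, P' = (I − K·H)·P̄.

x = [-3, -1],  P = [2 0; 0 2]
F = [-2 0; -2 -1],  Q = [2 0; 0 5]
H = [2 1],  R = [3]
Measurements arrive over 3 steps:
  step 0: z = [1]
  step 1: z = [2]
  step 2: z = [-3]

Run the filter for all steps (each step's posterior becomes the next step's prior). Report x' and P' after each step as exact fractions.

step 0: x̄ = F·x = [6, 7]
step 0: P̄ = F·P·Fᵀ + Q = [10 8; 8 15]
step 0: y = z − H·x̄ = [-18]
step 0: S = H·P̄·Hᵀ + R = [90]
step 0: K = P̄·Hᵀ·S⁻¹ = [14/45; 31/90]
step 0: x' = x̄ + K·y = [2/5, 4/5]
step 0: P' = (I − K·H)·P̄ = [58/45 -74/45; -74/45 389/90]
step 1: x̄ = F·x = [-4/5, -8/5]
step 1: P̄ = F·P·Fᵀ + Q = [322/45 28/15; 28/15 79/10]
step 1: y = z − H·x̄ = [26/5]
step 1: S = H·P̄·Hᵀ + R = [4229/90]
step 1: K = P̄·Hᵀ·S⁻¹ = [1456/4229; 1047/4229]
step 1: x' = x̄ + K·y = [4188/4229, -1322/4229]
step 1: P' = (I − K·H)·P̄ = [6706/4229 -9044/4229; -9044/4229 21229/4229]
step 2: x̄ = F·x = [-8376/4229, -7054/4229]
step 2: P̄ = F·P·Fᵀ + Q = [35282/4229 8736/4229; 8736/4229 33022/4229]
step 2: y = z − H·x̄ = [11119/4229]
step 2: S = H·P̄·Hᵀ + R = [221781/4229]
step 2: K = P̄·Hᵀ·S⁻¹ = [79300/221781; 50494/221781]
step 2: x' = x̄ + K·y = [-230764/221781, -237172/221781]
step 2: P' = (I − K·H)·P̄ = [363298/221781 -488696/221781; -488696/221781 1128874/221781]

step 0: x' = [2/5, 4/5], P' = [58/45 -74/45; -74/45 389/90]
step 1: x' = [4188/4229, -1322/4229], P' = [6706/4229 -9044/4229; -9044/4229 21229/4229]
step 2: x' = [-230764/221781, -237172/221781], P' = [363298/221781 -488696/221781; -488696/221781 1128874/221781]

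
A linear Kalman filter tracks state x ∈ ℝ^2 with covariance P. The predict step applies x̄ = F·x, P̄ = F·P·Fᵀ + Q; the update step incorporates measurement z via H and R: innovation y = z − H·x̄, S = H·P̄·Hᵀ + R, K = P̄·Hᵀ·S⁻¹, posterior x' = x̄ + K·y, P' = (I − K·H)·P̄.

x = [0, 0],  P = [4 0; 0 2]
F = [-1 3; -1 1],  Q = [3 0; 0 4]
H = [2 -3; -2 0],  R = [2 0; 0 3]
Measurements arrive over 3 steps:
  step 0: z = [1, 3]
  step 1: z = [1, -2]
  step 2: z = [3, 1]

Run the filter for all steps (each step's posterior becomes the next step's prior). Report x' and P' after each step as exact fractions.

step 0: x̄ = F·x = [0, 0]
step 0: P̄ = F·P·Fᵀ + Q = [25 10; 10 10]
step 0: y = z − H·x̄ = [1, 3]
step 0: S = H·P̄·Hᵀ + R = [72 -40; -40 103]
step 0: K = P̄·Hᵀ·S⁻¹ = [15/1454 -350/727; -915/2908 -230/727]
step 0: x' = x̄ + K·y = [-2085/1454, -3675/2908]
step 0: P' = (I − K·H)·P̄ = [525/727 345/727; 345/727 765/1454]
step 1: x̄ = F·x = [-6855/2908, 495/2908]
step 1: P̄ = F·P·Fᵀ + Q = [8157/1454 585/1454; 585/1454 6251/1454]
step 1: y = z − H·x̄ = [18103/2908, -9763/1454]
step 1: S = H·P̄·Hᵀ + R = [84775/1454 -14559/727; -14559/727 18495/727]
step 1: K = P̄·Hᵀ·S⁻¹ = [4853/174841 -219874/524523; -52305/174841 -46704/174841]
step 1: x' = x̄ + K·y = [11398/18087, 612/6029]
step 1: P' = (I − K·H)·P̄ = [109937/174841 70056/174841; 70056/174841 81574/174841]
step 2: x̄ = F·x = [-5890/18087, -9562/18087]
step 2: P̄ = F·P·Fᵀ + Q = [948290/174841 74435/174841; 74435/174841 750763/174841]
step 2: y = z − H·x̄ = [37355/18087, 6307/18087]
step 2: S = H·P̄·Hᵀ + R = [10006489/174841 -3346550/174841; -3346550/174841 4317683/174841]
step 2: K = P̄·Hᵀ·S⁻¹ = [5019825/183054607 -76517570/183054607; -54793197/183054607 -48780680/183054607]
step 2: x' = x̄ + K·y = [-75925935/183054607, -226949067/183054607]
step 2: P' = (I − K·H)·P̄ = [114776355/183054607 73171020/183054607; 73171020/183054607 85309478/183054607]

step 0: x' = [-2085/1454, -3675/2908], P' = [525/727 345/727; 345/727 765/1454]
step 1: x' = [11398/18087, 612/6029], P' = [109937/174841 70056/174841; 70056/174841 81574/174841]
step 2: x' = [-75925935/183054607, -226949067/183054607], P' = [114776355/183054607 73171020/183054607; 73171020/183054607 85309478/183054607]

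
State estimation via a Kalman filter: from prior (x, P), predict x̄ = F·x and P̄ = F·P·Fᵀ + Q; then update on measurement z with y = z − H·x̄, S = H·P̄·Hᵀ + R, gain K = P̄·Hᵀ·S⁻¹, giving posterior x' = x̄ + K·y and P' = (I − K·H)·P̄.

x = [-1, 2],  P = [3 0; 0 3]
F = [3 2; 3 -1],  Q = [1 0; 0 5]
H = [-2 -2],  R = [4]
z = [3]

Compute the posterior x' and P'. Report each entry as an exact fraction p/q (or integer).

x̄ = F·x = [1, -5]
P̄ = F·P·Fᵀ + Q = [40 21; 21 35]
y = z − H·x̄ = [-5]
S = H·P̄·Hᵀ + R = [472]
K = P̄·Hᵀ·S⁻¹ = [-61/236; -14/59]
x' = x̄ + K·y = [541/236, -225/59]
P' = (I − K·H)·P̄ = [999/118 -469/59; -469/59 497/59]

x' = [541/236, -225/59]
P' = [999/118 -469/59; -469/59 497/59]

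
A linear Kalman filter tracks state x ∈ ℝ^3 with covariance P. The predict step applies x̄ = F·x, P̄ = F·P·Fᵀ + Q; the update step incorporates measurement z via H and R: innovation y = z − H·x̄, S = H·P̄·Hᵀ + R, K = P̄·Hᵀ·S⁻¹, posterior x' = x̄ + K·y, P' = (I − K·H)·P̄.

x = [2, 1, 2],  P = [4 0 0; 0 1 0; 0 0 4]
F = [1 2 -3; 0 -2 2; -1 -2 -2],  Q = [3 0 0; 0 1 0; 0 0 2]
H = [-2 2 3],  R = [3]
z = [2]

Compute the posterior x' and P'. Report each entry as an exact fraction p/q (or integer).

x' = [-2630/397, 1910/397, -2780/397]
P' = [8255/397 -4792/397 8596/397; -4792/397 4493/397 -6128/397; 8596/397 -6128/397 9838/397]

x̄ = F·x = [-2, 2, -8]
P̄ = F·P·Fᵀ + Q = [47 -28 16; -28 21 -12; 16 -12 26]
y = z − H·x̄ = [18]
S = H·P̄·Hᵀ + R = [397]
K = P̄·Hᵀ·S⁻¹ = [-102/397; 62/397; 22/397]
x' = x̄ + K·y = [-2630/397, 1910/397, -2780/397]
P' = (I − K·H)·P̄ = [8255/397 -4792/397 8596/397; -4792/397 4493/397 -6128/397; 8596/397 -6128/397 9838/397]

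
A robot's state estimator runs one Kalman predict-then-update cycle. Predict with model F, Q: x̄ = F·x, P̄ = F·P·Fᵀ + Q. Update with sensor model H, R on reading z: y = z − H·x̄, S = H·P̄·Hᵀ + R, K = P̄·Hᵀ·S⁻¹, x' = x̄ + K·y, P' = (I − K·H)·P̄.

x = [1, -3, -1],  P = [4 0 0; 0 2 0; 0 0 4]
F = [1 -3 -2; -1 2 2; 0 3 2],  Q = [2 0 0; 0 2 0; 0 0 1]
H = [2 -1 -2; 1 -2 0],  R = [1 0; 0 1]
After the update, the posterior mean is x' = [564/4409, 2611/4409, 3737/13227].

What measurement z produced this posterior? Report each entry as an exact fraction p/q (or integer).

z = [-1, -1]

x̄ = F·x = [12, -9, -11]
P̄ = F·P·Fᵀ + Q = [40 -32 -34; -32 30 28; -34 28 35]
S = H·P̄·Hᵀ + R = [843 480; 480 289]
K = P̄·Hᵀ·S⁻¹ = [700/4409 424/4409; 270/4409 -1852/4409; -4774/13227 1270/4409]
x' − x̄ = [-52344/4409, 42292/4409, 149234/13227] = K·y
y = (KᵀK)⁻¹·Kᵀ·(x' − x̄) = [-56, -31]
z = y + H·x̄ = [-56, -31] + [55, 30] = [-1, -1]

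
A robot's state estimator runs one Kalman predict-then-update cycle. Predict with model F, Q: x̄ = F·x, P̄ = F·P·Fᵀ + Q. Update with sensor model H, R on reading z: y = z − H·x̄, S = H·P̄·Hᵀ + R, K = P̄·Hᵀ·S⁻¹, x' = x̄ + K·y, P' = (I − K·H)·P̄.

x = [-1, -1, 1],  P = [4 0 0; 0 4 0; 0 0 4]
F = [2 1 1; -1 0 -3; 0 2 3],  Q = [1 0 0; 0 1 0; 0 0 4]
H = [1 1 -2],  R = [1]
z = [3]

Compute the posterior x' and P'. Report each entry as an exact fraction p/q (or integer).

x' = [-3, 23/35, -93/35]
P' = [190/9 -29/3 52/9; -29/3 474/35 188/105; 52/9 188/105 1256/315]

x̄ = F·x = [-2, -2, 1]
P̄ = F·P·Fᵀ + Q = [25 -20 20; -20 41 -36; 20 -36 56]
y = z − H·x̄ = [9]
S = H·P̄·Hᵀ + R = [315]
K = P̄·Hᵀ·S⁻¹ = [-1/9; 31/105; -128/315]
x' = x̄ + K·y = [-3, 23/35, -93/35]
P' = (I − K·H)·P̄ = [190/9 -29/3 52/9; -29/3 474/35 188/105; 52/9 188/105 1256/315]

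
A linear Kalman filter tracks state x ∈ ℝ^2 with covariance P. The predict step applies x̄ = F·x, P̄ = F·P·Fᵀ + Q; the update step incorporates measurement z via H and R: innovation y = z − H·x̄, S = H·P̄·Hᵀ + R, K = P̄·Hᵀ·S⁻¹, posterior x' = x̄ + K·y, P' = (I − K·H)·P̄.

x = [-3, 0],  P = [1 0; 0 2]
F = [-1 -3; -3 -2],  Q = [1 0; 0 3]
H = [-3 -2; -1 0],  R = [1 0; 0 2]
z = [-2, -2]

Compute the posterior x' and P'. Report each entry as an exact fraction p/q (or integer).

x̄ = F·x = [3, 9]
P̄ = F·P·Fᵀ + Q = [20 15; 15 20]
y = z − H·x̄ = [25, 1]
S = H·P̄·Hᵀ + R = [441 90; 90 22]
K = P̄·Hᵀ·S⁻¹ = [-10/89 -40/89; -260/801 115/178]
x' = x̄ + K·y = [-23/89, 2453/1602]
P' = (I − K·H)·P̄ = [80/89 -115/89; -115/89 3365/1602]

x' = [-23/89, 2453/1602]
P' = [80/89 -115/89; -115/89 3365/1602]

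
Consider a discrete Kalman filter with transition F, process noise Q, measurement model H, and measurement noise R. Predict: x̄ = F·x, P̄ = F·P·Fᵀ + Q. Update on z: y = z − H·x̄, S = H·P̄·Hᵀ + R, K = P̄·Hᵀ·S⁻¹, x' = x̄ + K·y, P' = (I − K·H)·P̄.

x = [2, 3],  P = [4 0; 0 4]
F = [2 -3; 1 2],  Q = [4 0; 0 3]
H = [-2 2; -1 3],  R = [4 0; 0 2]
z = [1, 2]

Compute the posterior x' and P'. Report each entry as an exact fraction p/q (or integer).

x' = [2725/4711, 4490/4711]
P' = [11464/4711 5128/4711; 5128/4711 3142/4711]

x̄ = F·x = [-5, 8]
P̄ = F·P·Fᵀ + Q = [56 -16; -16 23]
y = z − H·x̄ = [-25, -27]
S = H·P̄·Hᵀ + R = [448 378; 378 361]
K = P̄·Hᵀ·S⁻¹ = [-3168/4711 280/673; -993/4711 307/673]
x' = x̄ + K·y = [2725/4711, 4490/4711]
P' = (I − K·H)·P̄ = [11464/4711 5128/4711; 5128/4711 3142/4711]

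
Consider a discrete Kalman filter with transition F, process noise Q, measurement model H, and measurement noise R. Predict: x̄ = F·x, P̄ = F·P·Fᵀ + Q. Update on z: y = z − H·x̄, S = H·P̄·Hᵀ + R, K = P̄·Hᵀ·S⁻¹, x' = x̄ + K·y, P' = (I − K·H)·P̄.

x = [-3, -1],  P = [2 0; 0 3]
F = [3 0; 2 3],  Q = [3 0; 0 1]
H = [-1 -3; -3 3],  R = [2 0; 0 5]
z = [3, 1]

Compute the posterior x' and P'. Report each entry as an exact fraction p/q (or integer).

x' = [-102978/90817, -63009/90817]
P' = [38766/90817 1956/90817; 1956/90817 14436/90817]

x̄ = F·x = [-9, -9]
P̄ = F·P·Fᵀ + Q = [21 12; 12 36]
y = z − H·x̄ = [-33, 1]
S = H·P̄·Hᵀ + R = [419 -189; -189 302]
K = P̄·Hᵀ·S⁻¹ = [-22317/90817 -22086/90817; -22632/90817 7488/90817]
x' = x̄ + K·y = [-102978/90817, -63009/90817]
P' = (I − K·H)·P̄ = [38766/90817 1956/90817; 1956/90817 14436/90817]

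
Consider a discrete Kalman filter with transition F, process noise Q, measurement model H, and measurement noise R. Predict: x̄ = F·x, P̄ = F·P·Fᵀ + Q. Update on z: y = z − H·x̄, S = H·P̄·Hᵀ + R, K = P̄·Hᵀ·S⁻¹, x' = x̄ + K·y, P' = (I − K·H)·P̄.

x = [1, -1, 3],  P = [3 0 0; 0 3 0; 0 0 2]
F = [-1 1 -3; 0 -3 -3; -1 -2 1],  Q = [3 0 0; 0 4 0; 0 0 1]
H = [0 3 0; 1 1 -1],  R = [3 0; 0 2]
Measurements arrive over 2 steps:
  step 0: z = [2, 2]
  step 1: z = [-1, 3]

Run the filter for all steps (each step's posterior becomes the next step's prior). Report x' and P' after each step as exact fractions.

step 0: x' = [-557/1606, 1127/1606, -907/803], P' = [3834/803 -183/1606 5679/1606; -183/1606 794/2409 331/1606; 5679/1606 331/1606 3651/803]
step 1: x' = [19962429/12646139, -4642615/12646139, -24294821/12646139], P' = [153503189/37938417 -2150700/12646139 90090281/37938417; -2150700/12646139 3966141/12646139 1148573/12646139; 90090281/37938417 1148573/12646139 104446670/37938417]

step 0: x̄ = F·x = [-11, -6, 4]
step 0: P̄ = F·P·Fᵀ + Q = [27 9 -9; 9 49 12; -9 12 18]
step 0: y = z − H·x̄ = [20, 23]
step 0: S = H·P̄·Hᵀ + R = [444 138; 138 108]
step 0: K = P̄·Hᵀ·S⁻¹ = [-183/1606 903/1606; 794/2409 23/4818; 331/1606 -323/803]
step 0: x' = x̄ + K·y = [-557/1606, 1127/1606, -907/803]
step 0: P' = (I − K·H)·P̄ = [3834/803 -183/1606 5679/1606; -183/1606 794/2409 331/1606; 5679/1606 331/1606 3651/803]
step 1: x̄ = F·x = [3563/803, 2061/1606, -3511/1606]
step 1: P̄ = F·P·Fᵀ + Q = [166781/2409 41302/803 -2707/2409; 41302/803 41432/803 -1249/1606; -2707/2409 -1249/1606 7919/2409]
step 1: y = z − H·x̄ = [-7789/1606, -3940/803]
step 1: S = H·P̄·Hᵀ + R = [375297/803 500151/1606; 500151/1606 186929/803]
step 1: K = P̄·Hᵀ·S⁻¹ = [-2150700/12646139 9493468/12646139; 3966141/12646139 333434/12646139; 1148573/12646139 -1818445/12646139]
step 1: x' = x̄ + K·y = [19962429/12646139, -4642615/12646139, -24294821/12646139]
step 1: P' = (I − K·H)·P̄ = [153503189/37938417 -2150700/12646139 90090281/37938417; -2150700/12646139 3966141/12646139 1148573/12646139; 90090281/37938417 1148573/12646139 104446670/37938417]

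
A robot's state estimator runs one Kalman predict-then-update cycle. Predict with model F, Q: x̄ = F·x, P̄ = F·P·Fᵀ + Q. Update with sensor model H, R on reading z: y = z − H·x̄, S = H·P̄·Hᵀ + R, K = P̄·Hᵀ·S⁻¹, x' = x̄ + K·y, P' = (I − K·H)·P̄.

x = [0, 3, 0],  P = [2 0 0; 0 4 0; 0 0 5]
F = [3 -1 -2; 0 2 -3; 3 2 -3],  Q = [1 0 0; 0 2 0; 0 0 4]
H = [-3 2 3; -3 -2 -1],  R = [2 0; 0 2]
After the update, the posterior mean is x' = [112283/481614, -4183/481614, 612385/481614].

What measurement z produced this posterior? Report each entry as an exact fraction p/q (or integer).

z = [3, -2]

x̄ = F·x = [-3, 6, 6]
P̄ = F·P·Fᵀ + Q = [43 22 40; 22 63 61; 40 61 83]
S = H·P̄·Hᵀ + R = [1136 -842; -842 1472]
K = P̄·Hᵀ·S⁻¹ = [-63913/481614 -106249/481614; 72335/481614 -41401/481614; 47911/481614 -78929/481614]
x' − x̄ = [1557125/481614, -2893867/481614, -2277299/481614] = K·y
y = (KᵀK)⁻¹·Kᵀ·(x' − x̄) = [-36, 7]
z = y + H·x̄ = [-36, 7] + [39, -9] = [3, -2]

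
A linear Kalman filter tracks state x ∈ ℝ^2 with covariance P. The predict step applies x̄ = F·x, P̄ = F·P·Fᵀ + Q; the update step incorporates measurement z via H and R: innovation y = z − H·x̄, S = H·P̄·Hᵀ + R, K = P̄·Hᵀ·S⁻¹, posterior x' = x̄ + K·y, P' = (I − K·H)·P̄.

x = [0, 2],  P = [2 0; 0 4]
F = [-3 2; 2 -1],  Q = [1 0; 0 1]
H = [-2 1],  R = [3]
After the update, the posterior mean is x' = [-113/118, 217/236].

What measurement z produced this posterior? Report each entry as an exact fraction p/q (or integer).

z = [3]

x̄ = F·x = [4, -2]
P̄ = F·P·Fᵀ + Q = [35 -20; -20 13]
S = H·P̄·Hᵀ + R = [236]
K = P̄·Hᵀ·S⁻¹ = [-45/118; 53/236]
x' − x̄ = [-585/118, 689/236] = K·y
y = (KᵀK)⁻¹·Kᵀ·(x' − x̄) = [13]
z = y + H·x̄ = [13] + [-10] = [3]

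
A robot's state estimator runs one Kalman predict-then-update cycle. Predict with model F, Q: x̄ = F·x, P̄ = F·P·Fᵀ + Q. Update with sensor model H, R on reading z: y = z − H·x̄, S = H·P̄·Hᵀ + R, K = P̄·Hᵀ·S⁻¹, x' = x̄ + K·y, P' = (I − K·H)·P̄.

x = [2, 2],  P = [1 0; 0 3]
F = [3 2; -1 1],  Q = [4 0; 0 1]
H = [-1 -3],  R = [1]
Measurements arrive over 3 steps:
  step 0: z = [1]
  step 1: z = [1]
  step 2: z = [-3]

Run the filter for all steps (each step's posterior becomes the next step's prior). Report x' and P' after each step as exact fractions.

step 0: x' = [516/89, -198/89], P' = [1069/89 -345/89; -345/89 121/89]
step 1: x' = [18747/4271, -7973/4271], P' = [156990/4271 -53533/4271; -53533/4271 18710/4271]
step 2: x' = [-1204259/263772, 54701/21981], P' = [22570681/527544 -643597/43962; -643597/43962 37487/7327]

step 0: x̄ = F·x = [10, 0]
step 0: P̄ = F·P·Fᵀ + Q = [25 3; 3 5]
step 0: y = z − H·x̄ = [11]
step 0: S = H·P̄·Hᵀ + R = [89]
step 0: K = P̄·Hᵀ·S⁻¹ = [-34/89; -18/89]
step 0: x' = x̄ + K·y = [516/89, -198/89]
step 0: P' = (I − K·H)·P̄ = [1069/89 -345/89; -345/89 121/89]
step 1: x̄ = F·x = [1152/89, -714/89]
step 1: P̄ = F·P·Fᵀ + Q = [6321/89 -3310/89; -3310/89 1969/89]
step 1: y = z − H·x̄ = [-901/89]
step 1: S = H·P̄·Hᵀ + R = [4271/89]
step 1: K = P̄·Hᵀ·S⁻¹ = [3609/4271; -2597/4271]
step 1: x' = x̄ + K·y = [18747/4271, -7973/4271]
step 1: P' = (I − K·H)·P̄ = [156990/4271 -53533/4271; -53533/4271 18710/4271]
step 2: x̄ = F·x = [40295/4271, -26720/4271]
step 2: P̄ = F·P·Fᵀ + Q = [862438/4271 -487083/4271; -487083/4271 287037/4271]
step 2: y = z − H·x̄ = [-52678/4271]
step 2: S = H·P̄·Hᵀ + R = [527544/4271]
step 2: K = P̄·Hᵀ·S⁻¹ = [598811/527544; -31169/43962]
step 2: x' = x̄ + K·y = [-1204259/263772, 54701/21981]
step 2: P' = (I − K·H)·P̄ = [22570681/527544 -643597/43962; -643597/43962 37487/7327]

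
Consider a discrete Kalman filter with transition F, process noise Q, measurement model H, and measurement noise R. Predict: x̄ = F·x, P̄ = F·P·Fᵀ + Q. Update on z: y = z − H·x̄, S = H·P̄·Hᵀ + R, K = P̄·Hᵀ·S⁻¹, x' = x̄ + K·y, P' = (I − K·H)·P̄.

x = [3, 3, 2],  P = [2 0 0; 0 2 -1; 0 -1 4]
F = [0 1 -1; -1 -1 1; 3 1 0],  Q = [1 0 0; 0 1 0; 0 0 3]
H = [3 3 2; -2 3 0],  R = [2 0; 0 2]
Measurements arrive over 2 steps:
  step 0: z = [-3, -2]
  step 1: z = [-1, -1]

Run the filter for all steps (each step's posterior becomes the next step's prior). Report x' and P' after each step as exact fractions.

step 0: x̄ = F·x = [1, -4, 12]
step 0: P̄ = F·P·Fᵀ + Q = [9 -8 3; -8 11 -9; 3 -9 23]
step 0: y = z − H·x̄ = [-18, 12]
step 0: S = H·P̄·Hᵀ + R = [58 -45; -45 233]
step 0: K = P̄·Hᵀ·S⁻¹ = [207/11489 -2031/11489; 108/11489 2437/11489; 5039/11489 -654/11489]
step 0: x' = x̄ + K·y = [-16609/11489, -18656/11489, 39318/11489]
step 0: P' = (I − K·H)·P̄ = [16236/11489 9470/11489 -38352/11489; 9470/11489 7938/11489 -26004/11489; -38352/11489 -26004/11489 101573/11489]
step 1: x̄ = F·x = [-57974/11489, 74583/11489, -68483/11489]
step 1: P̄ = F·P·Fᵀ + Q = [173008/11489 -209341/11489 177408/11489; -209341/11489 284888/11489 -235586/11489; 177408/11489 -235586/11489 245349/11489]
step 1: y = z − H·x̄ = [75650/11489, -351186/11489]
step 1: S = H·P̄·Hᵀ + R = [659164/11489 -1225227/11489; -1225227/11489 5791094/11489]
step 1: K = P̄·Hᵀ·S⁻¹ = [1178265/11858399 -1745249/11858399; 12536852/201592783 46978663/201592783; 6593466/28798969 -3884196/28798969]
step 1: x' = x̄ + K·y = [1267642/11858399, -2633933/11858399, -559967/1694057]
step 1: P' = (I − K·H)·P̄ = [5398184/11858399 2435290/11858399 -1510278/1694057; 2435290/11858399 58919062/201592783 -19705948/28798969; -1510278/1694057 -19705948/28798969 74664477/28798969]

step 0: x' = [-16609/11489, -18656/11489, 39318/11489], P' = [16236/11489 9470/11489 -38352/11489; 9470/11489 7938/11489 -26004/11489; -38352/11489 -26004/11489 101573/11489]
step 1: x' = [1267642/11858399, -2633933/11858399, -559967/1694057], P' = [5398184/11858399 2435290/11858399 -1510278/1694057; 2435290/11858399 58919062/201592783 -19705948/28798969; -1510278/1694057 -19705948/28798969 74664477/28798969]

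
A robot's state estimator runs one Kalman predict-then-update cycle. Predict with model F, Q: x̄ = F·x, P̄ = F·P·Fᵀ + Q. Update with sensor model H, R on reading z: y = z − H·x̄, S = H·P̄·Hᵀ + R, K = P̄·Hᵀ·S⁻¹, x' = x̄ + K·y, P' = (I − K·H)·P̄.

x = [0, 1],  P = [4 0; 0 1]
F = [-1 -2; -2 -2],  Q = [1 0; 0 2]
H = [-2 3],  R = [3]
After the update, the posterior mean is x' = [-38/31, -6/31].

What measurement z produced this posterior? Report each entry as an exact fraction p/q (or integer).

z = [2]

x̄ = F·x = [-2, -2]
P̄ = F·P·Fᵀ + Q = [9 12; 12 22]
S = H·P̄·Hᵀ + R = [93]
K = P̄·Hᵀ·S⁻¹ = [6/31; 14/31]
x' − x̄ = [24/31, 56/31] = K·y
y = (KᵀK)⁻¹·Kᵀ·(x' − x̄) = [4]
z = y + H·x̄ = [4] + [-2] = [2]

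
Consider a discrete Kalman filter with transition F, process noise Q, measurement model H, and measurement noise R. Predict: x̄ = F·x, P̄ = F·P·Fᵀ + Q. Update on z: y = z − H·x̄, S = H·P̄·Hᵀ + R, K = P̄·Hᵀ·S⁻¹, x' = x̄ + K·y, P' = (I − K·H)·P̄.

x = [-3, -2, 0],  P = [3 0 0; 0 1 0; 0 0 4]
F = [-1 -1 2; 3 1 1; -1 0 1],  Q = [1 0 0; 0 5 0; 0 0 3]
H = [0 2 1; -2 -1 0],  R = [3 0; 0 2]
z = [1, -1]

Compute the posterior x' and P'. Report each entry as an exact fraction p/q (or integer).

x' = [3224/4663, -407/4663, 2276/4663]
P' = [11091/9326 -6032/4663 16583/9326; -6032/4663 10990/4663 -14186/4663; 16583/9326 -14186/4663 52511/9326]

x̄ = F·x = [5, -11, 3]
P̄ = F·P·Fᵀ + Q = [21 -2 11; -2 37 -5; 11 -5 10]
y = z − H·x̄ = [20, -2]
S = H·P̄·Hᵀ + R = [141 -83; -83 115]
K = P̄·Hᵀ·S⁻¹ = [-2515/9326 -5059/9326; 2598/4663 537/4663; -1411/9326 -2397/9326]
x' = x̄ + K·y = [3224/4663, -407/4663, 2276/4663]
P' = (I − K·H)·P̄ = [11091/9326 -6032/4663 16583/9326; -6032/4663 10990/4663 -14186/4663; 16583/9326 -14186/4663 52511/9326]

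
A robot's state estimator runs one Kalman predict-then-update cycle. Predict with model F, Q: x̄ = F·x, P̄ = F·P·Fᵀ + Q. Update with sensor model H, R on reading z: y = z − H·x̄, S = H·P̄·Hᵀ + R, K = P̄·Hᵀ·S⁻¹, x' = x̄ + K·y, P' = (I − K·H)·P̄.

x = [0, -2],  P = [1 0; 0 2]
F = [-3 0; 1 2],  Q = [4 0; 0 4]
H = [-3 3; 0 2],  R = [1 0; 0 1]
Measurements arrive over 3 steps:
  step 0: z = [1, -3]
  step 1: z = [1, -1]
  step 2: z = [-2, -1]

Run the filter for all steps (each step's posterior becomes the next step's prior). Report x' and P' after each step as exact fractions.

step 0: x' = [-11214/6101, -9250/6101], P' = [2093/6101 1437/6101; 1437/6101 1453/6101]
step 1: x' = [-1296462/1911665, -813474/1911665], P' = [3076609/9558325 2085123/9558325; 2085123/9558325 2138081/9558325]
step 2: x' = [3298710744/14421710069, -6688813232/14421710069], P' = [4641518741/14421710069 3145979715/14421710069; 3145979715/14421710069 3225923005/14421710069]

step 0: x̄ = F·x = [0, -4]
step 0: P̄ = F·P·Fᵀ + Q = [13 -3; -3 13]
step 0: y = z − H·x̄ = [13, 5]
step 0: S = H·P̄·Hᵀ + R = [289 96; 96 53]
step 0: K = P̄·Hᵀ·S⁻¹ = [-1968/6101 2874/6101; 48/6101 2906/6101]
step 0: x' = x̄ + K·y = [-11214/6101, -9250/6101]
step 0: P' = (I − K·H)·P̄ = [2093/6101 1437/6101; 1437/6101 1453/6101]
step 1: x̄ = F·x = [33642/6101, -29714/6101]
step 1: P̄ = F·P·Fᵀ + Q = [43241/6101 -14901/6101; -14901/6101 38057/6101]
step 1: y = z − H·x̄ = [196169/6101, 53327/6101]
step 1: S = H·P̄·Hᵀ + R = [1006001/6101 317748/6101; 317748/6101 158329/6101]
step 1: K = P̄·Hᵀ·S⁻¹ = [-2974458/9558325 4170246/9558325; 158874/9558325 4276162/9558325]
step 1: x' = x̄ + K·y = [-1296462/1911665, -813474/1911665]
step 1: P' = (I − K·H)·P̄ = [3076609/9558325 2085123/9558325; 2085123/9558325 2138081/9558325]
step 2: x̄ = F·x = [3889386/1911665, -83526/54619]
step 2: P̄ = F·P·Fᵀ + Q = [65922781/9558325 -621159/273095; -621159/273095 332587/54619]
step 2: y = z − H·x̄ = [16615058/1911665, 112433/54619]
step 2: S = H·P̄·Hᵀ + R = [1518018049/9558325 13704564/273095; 13704564/273095 1384967/54619]
step 2: K = P̄·Hᵀ·S⁻¹ = [-4486617078/14421710069 6291959430/14421710069; 239829870/14421710069 6451846010/14421710069]
step 2: x' = x̄ + K·y = [3298710744/14421710069, -6688813232/14421710069]
step 2: P' = (I − K·H)·P̄ = [4641518741/14421710069 3145979715/14421710069; 3145979715/14421710069 3225923005/14421710069]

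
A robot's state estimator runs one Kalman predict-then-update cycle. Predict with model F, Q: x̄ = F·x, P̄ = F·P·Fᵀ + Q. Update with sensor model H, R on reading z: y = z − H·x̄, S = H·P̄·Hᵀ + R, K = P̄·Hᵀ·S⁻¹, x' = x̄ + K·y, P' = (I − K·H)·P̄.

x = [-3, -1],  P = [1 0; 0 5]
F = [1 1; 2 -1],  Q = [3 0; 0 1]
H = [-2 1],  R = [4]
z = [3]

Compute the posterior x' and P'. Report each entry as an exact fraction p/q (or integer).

x' = [-4, -5]
P' = [117/62 75/31; 75/31 182/31]

x̄ = F·x = [-4, -5]
P̄ = F·P·Fᵀ + Q = [9 -3; -3 10]
y = z − H·x̄ = [0]
S = H·P̄·Hᵀ + R = [62]
K = P̄·Hᵀ·S⁻¹ = [-21/62; 8/31]
x' = x̄ + K·y = [-4, -5]
P' = (I − K·H)·P̄ = [117/62 75/31; 75/31 182/31]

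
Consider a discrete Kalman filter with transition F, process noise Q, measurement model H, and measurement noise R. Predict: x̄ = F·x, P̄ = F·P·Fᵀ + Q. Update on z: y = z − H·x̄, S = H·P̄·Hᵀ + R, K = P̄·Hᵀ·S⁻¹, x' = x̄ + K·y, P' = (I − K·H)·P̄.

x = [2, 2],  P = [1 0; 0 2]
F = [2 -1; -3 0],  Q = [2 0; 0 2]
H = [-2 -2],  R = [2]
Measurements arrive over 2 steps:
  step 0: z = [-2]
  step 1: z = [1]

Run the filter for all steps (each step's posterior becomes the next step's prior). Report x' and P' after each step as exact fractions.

step 0: x̄ = F·x = [2, -6]
step 0: P̄ = F·P·Fᵀ + Q = [8 -6; -6 11]
step 0: y = z − H·x̄ = [-10]
step 0: S = H·P̄·Hᵀ + R = [30]
step 0: K = P̄·Hᵀ·S⁻¹ = [-2/15; -1/3]
step 0: x' = x̄ + K·y = [10/3, -8/3]
step 0: P' = (I − K·H)·P̄ = [112/15 -22/3; -22/3 23/3]
step 1: x̄ = F·x = [28/3, -10]
step 1: P̄ = F·P·Fᵀ + Q = [1033/15 -334/5; -334/5 346/5]
step 1: y = z − H·x̄ = [-1/3]
step 1: S = H·P̄·Hᵀ + R = [298/15]
step 1: K = P̄·Hᵀ·S⁻¹ = [-31/149; -36/149]
step 1: x' = x̄ + K·y = [1401/149, -1478/149]
step 1: P' = (I − K·H)·P̄ = [10133/149 -10102/149; -10102/149 10138/149]

step 0: x' = [10/3, -8/3], P' = [112/15 -22/3; -22/3 23/3]
step 1: x' = [1401/149, -1478/149], P' = [10133/149 -10102/149; -10102/149 10138/149]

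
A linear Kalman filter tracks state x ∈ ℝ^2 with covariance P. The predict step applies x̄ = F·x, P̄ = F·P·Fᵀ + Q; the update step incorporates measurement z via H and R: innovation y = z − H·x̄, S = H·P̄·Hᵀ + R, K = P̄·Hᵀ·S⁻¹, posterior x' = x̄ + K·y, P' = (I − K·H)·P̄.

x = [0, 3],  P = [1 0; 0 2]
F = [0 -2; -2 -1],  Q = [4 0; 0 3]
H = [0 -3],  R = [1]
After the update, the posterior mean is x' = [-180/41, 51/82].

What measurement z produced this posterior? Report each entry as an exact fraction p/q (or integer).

x̄ = F·x = [-6, -3]
P̄ = F·P·Fᵀ + Q = [12 4; 4 9]
S = H·P̄·Hᵀ + R = [82]
K = P̄·Hᵀ·S⁻¹ = [-6/41; -27/82]
x' − x̄ = [66/41, 297/82] = K·y
y = (KᵀK)⁻¹·Kᵀ·(x' − x̄) = [-11]
z = y + H·x̄ = [-11] + [9] = [-2]

z = [-2]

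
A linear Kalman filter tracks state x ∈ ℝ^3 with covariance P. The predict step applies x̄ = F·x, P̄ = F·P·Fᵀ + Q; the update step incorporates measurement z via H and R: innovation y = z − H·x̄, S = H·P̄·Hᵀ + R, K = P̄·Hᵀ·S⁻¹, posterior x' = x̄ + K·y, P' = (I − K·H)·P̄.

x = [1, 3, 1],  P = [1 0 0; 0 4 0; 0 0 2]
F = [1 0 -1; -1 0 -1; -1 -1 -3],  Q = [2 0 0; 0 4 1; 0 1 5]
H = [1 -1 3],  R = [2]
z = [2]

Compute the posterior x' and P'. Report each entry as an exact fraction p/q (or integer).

x̄ = F·x = [0, -2, -7]
P̄ = F·P·Fᵀ + Q = [5 1 5; 1 7 8; 5 8 28]
y = z − H·x̄ = [21]
S = H·P̄·Hᵀ + R = [246]
K = P̄·Hᵀ·S⁻¹ = [19/246; 3/41; 27/82]
x' = x̄ + K·y = [133/82, -19/41, -7/82]
P' = (I − K·H)·P̄ = [869/246 -16/41 -103/82; -16/41 233/41 85/41; -103/82 85/41 109/82]

x' = [133/82, -19/41, -7/82]
P' = [869/246 -16/41 -103/82; -16/41 233/41 85/41; -103/82 85/41 109/82]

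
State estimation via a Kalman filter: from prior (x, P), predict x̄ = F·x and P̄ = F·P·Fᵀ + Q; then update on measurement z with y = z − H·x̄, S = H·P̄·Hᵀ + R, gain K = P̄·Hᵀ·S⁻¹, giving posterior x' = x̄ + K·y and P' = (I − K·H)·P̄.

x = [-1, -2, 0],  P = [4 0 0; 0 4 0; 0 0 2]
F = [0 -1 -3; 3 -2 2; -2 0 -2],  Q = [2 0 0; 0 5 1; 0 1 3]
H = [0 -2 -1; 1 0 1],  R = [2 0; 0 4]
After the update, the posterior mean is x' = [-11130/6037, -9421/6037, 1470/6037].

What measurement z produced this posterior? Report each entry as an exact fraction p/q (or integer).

x̄ = F·x = [2, 1, 2]
P̄ = F·P·Fᵀ + Q = [24 -4 12; -4 65 -31; 12 -31 27]
S = H·P̄·Hᵀ + R = [165 31; 31 79]
K = P̄·Hᵀ·S⁻¹ = [-716/6037 3032/6037; -3368/6037 -1353/6037; 778/6037 2675/6037]
x' − x̄ = [-23204/6037, -15458/6037, -10604/6037] = K·y
y = (KᵀK)⁻¹·Kᵀ·(x' − x̄) = [7, -6]
z = y + H·x̄ = [7, -6] + [-4, 4] = [3, -2]

z = [3, -2]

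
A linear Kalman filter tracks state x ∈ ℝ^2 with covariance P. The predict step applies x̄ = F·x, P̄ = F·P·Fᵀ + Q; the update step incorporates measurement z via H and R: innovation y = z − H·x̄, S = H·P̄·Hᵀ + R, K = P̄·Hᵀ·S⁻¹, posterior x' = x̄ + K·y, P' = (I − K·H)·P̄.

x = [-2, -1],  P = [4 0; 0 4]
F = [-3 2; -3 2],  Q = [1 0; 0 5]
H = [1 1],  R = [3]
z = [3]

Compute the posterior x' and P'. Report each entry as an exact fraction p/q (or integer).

x' = [49/31, 323/217]
P' = [68/31 -23/31; -23/31 488/217]

x̄ = F·x = [4, 4]
P̄ = F·P·Fᵀ + Q = [53 52; 52 57]
y = z − H·x̄ = [-5]
S = H·P̄·Hᵀ + R = [217]
K = P̄·Hᵀ·S⁻¹ = [15/31; 109/217]
x' = x̄ + K·y = [49/31, 323/217]
P' = (I − K·H)·P̄ = [68/31 -23/31; -23/31 488/217]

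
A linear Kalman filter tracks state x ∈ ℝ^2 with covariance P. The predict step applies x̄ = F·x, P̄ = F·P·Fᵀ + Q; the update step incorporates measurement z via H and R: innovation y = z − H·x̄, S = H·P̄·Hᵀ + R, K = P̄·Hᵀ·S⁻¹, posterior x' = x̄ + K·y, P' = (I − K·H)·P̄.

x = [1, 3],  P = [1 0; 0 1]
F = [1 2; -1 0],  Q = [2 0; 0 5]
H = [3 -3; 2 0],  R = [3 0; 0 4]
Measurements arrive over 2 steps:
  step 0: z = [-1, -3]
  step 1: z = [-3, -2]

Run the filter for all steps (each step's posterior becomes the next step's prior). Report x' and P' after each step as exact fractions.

step 0: x' = [-73/176, -13/176], P' = [65/88 61/88; 61/88 85/88]
step 1: x' = [-8415/9518, 657/4759], P' = [3459/4759 3206/4759; 3206/4759 17853/19036]

step 0: x̄ = F·x = [7, -1]
step 0: P̄ = F·P·Fᵀ + Q = [7 -1; -1 6]
step 0: y = z − H·x̄ = [-25, -17]
step 0: S = H·P̄·Hᵀ + R = [138 48; 48 32]
step 0: K = P̄·Hᵀ·S⁻¹ = [1/22 65/176; -3/11 61/176]
step 0: x' = x̄ + K·y = [-73/176, -13/176]
step 0: P' = (I − K·H)·P̄ = [65/88 61/88; 61/88 85/88]
step 1: x̄ = F·x = [-9/16, 73/176]
step 1: P̄ = F·P·Fᵀ + Q = [75/8 -17/8; -17/8 505/88]
step 1: y = z − H·x̄ = [-3/44, -7/8]
step 1: S = H·P̄·Hᵀ + R = [1950/11 69; 69 83/2]
step 1: K = P̄·Hᵀ·S⁻¹ = [253/4759 3459/9518; -5029/19036 1603/4759]
step 1: x' = x̄ + K·y = [-8415/9518, 657/4759]
step 1: P' = (I − K·H)·P̄ = [3459/4759 3206/4759; 3206/4759 17853/19036]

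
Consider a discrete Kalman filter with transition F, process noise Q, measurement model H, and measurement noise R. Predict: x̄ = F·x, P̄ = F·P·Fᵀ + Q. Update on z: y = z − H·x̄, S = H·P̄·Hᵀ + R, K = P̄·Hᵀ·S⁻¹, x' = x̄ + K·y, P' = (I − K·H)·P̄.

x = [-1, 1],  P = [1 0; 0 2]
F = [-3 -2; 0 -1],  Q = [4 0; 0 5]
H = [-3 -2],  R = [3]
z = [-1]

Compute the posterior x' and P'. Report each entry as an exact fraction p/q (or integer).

x̄ = F·x = [1, -1]
P̄ = F·P·Fᵀ + Q = [21 4; 4 7]
y = z − H·x̄ = [0]
S = H·P̄·Hᵀ + R = [268]
K = P̄·Hᵀ·S⁻¹ = [-71/268; -13/134]
x' = x̄ + K·y = [1, -1]
P' = (I − K·H)·P̄ = [587/268 -387/134; -387/134 300/67]

x' = [1, -1]
P' = [587/268 -387/134; -387/134 300/67]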